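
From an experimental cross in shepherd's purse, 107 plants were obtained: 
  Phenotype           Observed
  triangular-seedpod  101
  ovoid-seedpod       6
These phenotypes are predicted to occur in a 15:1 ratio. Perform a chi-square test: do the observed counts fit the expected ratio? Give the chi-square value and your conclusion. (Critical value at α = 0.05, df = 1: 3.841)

0.075; consistent

The 15:1 ratio has 16 parts, so with N = 107 the expected counts are:
  triangular-seedpod: 107 × 15/16 = 100.3125
  ovoid-seedpod: 107 × 1/16 = 6.6875
χ² = Σ (O − E)² / E
  triangular-seedpod: (101 − 100.3125)² / 100.3125 = 0.0047
  ovoid-seedpod: (6 − 6.6875)² / 6.6875 = 0.0707
χ² = 0.0047 + 0.0707 = 0.0754 ≈ 0.075
Degrees of freedom = 2 − 1 = 1; critical value at α = 0.05 is 3.841.
Since 0.075 < 3.841, we fail to reject the null hypothesis — the data are consistent with the 15:1 ratio.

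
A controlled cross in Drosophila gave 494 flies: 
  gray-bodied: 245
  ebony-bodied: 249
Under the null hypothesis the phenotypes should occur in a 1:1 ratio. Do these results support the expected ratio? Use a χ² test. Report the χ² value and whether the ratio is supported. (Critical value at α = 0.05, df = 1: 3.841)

0.032; consistent

Under the 1:1 hypothesis (Σ ratio = 2, N = 494):
  gray-bodied: 494 × 1/2 = 247
  ebony-bodied: 494 × 1/2 = 247
χ² = Σ (O − E)² / E
  gray-bodied: (245 − 247)² / 247 = 0.0162
  ebony-bodied: (249 − 247)² / 247 = 0.0162
χ² = 0.0162 + 0.0162 = 0.0324 ≈ 0.032
Degrees of freedom = 2 − 1 = 1; critical value at α = 0.05 is 3.841.
Since 0.032 < 3.841, we fail to reject the null hypothesis — the data are consistent with the 1:1 ratio.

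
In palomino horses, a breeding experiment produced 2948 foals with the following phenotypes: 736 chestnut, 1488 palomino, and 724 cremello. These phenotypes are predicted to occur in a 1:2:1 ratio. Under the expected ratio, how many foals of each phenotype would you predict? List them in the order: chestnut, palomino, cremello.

737, 1474, 737

Total ratio parts = 4. Expected numbers out of 2948:
  chestnut: 2948 × 1/4 = 737
  palomino: 2948 × 2/4 = 1474
  cremello: 2948 × 1/4 = 737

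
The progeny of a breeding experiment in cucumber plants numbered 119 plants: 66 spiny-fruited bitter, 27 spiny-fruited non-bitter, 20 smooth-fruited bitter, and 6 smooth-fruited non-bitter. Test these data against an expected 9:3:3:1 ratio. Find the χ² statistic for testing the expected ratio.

The 9:3:3:1 ratio has 16 parts, so with N = 119 the expected counts are:
  spiny-fruited bitter: 119 × 9/16 = 66.9375
  spiny-fruited non-bitter: 119 × 3/16 = 22.3125
  smooth-fruited bitter: 119 × 3/16 = 22.3125
  smooth-fruited non-bitter: 119 × 1/16 = 7.4375
χ² = Σ (O − E)² / E
  spiny-fruited bitter: (66 − 66.9375)² / 66.9375 = 0.0131
  spiny-fruited non-bitter: (27 − 22.3125)² / 22.3125 = 0.9848
  smooth-fruited bitter: (20 − 22.3125)² / 22.3125 = 0.2397
  smooth-fruited non-bitter: (6 − 7.4375)² / 7.4375 = 0.2778
χ² = 0.0131 + 0.9848 + 0.2397 + 0.2778 = 1.5154 ≈ 1.515

1.515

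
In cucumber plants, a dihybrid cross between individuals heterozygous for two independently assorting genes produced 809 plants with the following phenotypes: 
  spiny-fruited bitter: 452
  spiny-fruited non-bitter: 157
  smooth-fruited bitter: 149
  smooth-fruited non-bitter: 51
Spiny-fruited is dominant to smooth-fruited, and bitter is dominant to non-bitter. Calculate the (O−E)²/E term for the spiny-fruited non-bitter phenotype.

0.186

A dihybrid F₂ with independent assortment and complete dominance at both loci gives a 9:3:3:1 phenotypic ratio.
Expected counts for N = 809 under a 9:3:3:1 ratio (total parts = 16):
  spiny-fruited bitter: 809 × 9/16 = 455.0625
  spiny-fruited non-bitter: 809 × 3/16 = 151.6875
  smooth-fruited bitter: 809 × 3/16 = 151.6875
  smooth-fruited non-bitter: 809 × 1/16 = 50.5625
Contribution of spiny-fruited non-bitter: (157 − 151.6875)² / 151.6875 = 0.1861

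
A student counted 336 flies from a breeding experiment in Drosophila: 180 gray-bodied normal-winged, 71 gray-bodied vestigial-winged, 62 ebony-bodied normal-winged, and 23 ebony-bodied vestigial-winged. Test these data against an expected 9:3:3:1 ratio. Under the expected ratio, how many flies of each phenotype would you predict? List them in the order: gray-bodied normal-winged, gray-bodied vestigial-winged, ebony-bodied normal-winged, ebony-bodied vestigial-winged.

189, 63, 63, 21

Total ratio parts = 16. Expected numbers out of 336:
  gray-bodied normal-winged: 336 × 9/16 = 189
  gray-bodied vestigial-winged: 336 × 3/16 = 63
  ebony-bodied normal-winged: 336 × 3/16 = 63
  ebony-bodied vestigial-winged: 336 × 1/16 = 21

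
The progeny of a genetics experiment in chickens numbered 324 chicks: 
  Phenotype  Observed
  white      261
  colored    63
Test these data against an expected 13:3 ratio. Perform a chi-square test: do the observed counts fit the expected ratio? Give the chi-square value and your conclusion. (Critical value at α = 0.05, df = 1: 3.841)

0.103; consistent

Under the 13:3 hypothesis (Σ ratio = 16, N = 324):
  white: 324 × 13/16 = 263.25
  colored: 324 × 3/16 = 60.75
χ² = Σ (O − E)² / E
  white: (261 − 263.25)² / 263.25 = 0.0192
  colored: (63 − 60.75)² / 60.75 = 0.0833
χ² = 0.0192 + 0.0833 = 0.1025 ≈ 0.103
Degrees of freedom = 2 − 1 = 1; critical value at α = 0.05 is 3.841.
Since 0.103 < 3.841, we fail to reject the null hypothesis — the data are consistent with the 13:3 ratio.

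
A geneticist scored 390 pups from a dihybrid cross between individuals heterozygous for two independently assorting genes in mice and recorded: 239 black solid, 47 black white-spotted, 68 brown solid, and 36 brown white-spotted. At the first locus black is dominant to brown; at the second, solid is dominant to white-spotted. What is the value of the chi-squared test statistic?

A dihybrid F₂ with independent assortment and complete dominance at both loci gives a 9:3:3:1 phenotypic ratio.
Under the 9:3:3:1 hypothesis (Σ ratio = 16, N = 390):
  black solid: 390 × 9/16 = 219.375
  black white-spotted: 390 × 3/16 = 73.125
  brown solid: 390 × 3/16 = 73.125
  brown white-spotted: 390 × 1/16 = 24.375
χ² = Σ (O − E)² / E
  black solid: (239 − 219.375)² / 219.375 = 1.7556
  black white-spotted: (47 − 73.125)² / 73.125 = 9.3335
  brown solid: (68 − 73.125)² / 73.125 = 0.3592
  brown white-spotted: (36 − 24.375)² / 24.375 = 5.5442
χ² = 1.7556 + 9.3335 + 0.3592 + 5.5442 = 16.9925 ≈ 16.993

16.993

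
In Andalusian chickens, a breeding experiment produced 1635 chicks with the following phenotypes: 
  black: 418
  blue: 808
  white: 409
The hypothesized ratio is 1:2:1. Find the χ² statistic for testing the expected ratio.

Total ratio parts = 4. Expected numbers out of 1635:
  black: 1635 × 1/4 = 408.75
  blue: 1635 × 2/4 = 817.5
  white: 1635 × 1/4 = 408.75
χ² = Σ (O − E)² / E
  black: (418 − 408.75)² / 408.75 = 0.2093
  blue: (808 − 817.5)² / 817.5 = 0.1104
  white: (409 − 408.75)² / 408.75 = 0.0002
χ² = 0.2093 + 0.1104 + 0.0002 = 0.3199 ≈ 0.320

0.320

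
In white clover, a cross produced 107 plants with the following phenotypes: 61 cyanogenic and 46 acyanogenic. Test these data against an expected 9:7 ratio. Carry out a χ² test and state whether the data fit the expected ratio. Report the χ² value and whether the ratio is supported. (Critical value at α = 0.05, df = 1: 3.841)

Total ratio parts = 16. Expected numbers out of 107:
  cyanogenic: 107 × 9/16 = 60.1875
  acyanogenic: 107 × 7/16 = 46.8125
χ² = Σ (O − E)² / E
  cyanogenic: (61 − 60.1875)² / 60.1875 = 0.0110
  acyanogenic: (46 − 46.8125)² / 46.8125 = 0.0141
χ² = 0.0110 + 0.0141 = 0.0251 ≈ 0.025
Degrees of freedom = 2 − 1 = 1; critical value at α = 0.05 is 3.841.
Since 0.025 < 3.841, we fail to reject the null hypothesis — the data are consistent with the 9:7 ratio.

0.025; consistent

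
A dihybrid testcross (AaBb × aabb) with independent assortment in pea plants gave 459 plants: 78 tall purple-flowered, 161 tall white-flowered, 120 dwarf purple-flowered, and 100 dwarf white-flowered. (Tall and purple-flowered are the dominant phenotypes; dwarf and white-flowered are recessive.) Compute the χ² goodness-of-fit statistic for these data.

32.547

A dihybrid testcross with independent assortment gives a 1:1:1:1 ratio.
Under the 1:1:1:1 hypothesis (Σ ratio = 4, N = 459):
  tall purple-flowered: 459 × 1/4 = 114.75
  tall white-flowered: 459 × 1/4 = 114.75
  dwarf purple-flowered: 459 × 1/4 = 114.75
  dwarf white-flowered: 459 × 1/4 = 114.75
χ² = Σ (O − E)² / E
  tall purple-flowered: (78 − 114.75)² / 114.75 = 11.7696
  tall white-flowered: (161 − 114.75)² / 114.75 = 18.6411
  dwarf purple-flowered: (120 − 114.75)² / 114.75 = 0.2402
  dwarf white-flowered: (100 − 114.75)² / 114.75 = 1.8960
χ² = 11.7696 + 18.6411 + 0.2402 + 1.8960 = 32.5469 ≈ 32.547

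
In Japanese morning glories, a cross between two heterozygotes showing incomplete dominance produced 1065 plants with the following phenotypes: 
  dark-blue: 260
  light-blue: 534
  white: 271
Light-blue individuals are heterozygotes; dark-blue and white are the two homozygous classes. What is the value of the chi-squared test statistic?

With incomplete dominance, a heterozygote × heterozygote cross gives a 1:2:1 phenotypic ratio.
Expected counts for N = 1065 under a 1:2:1 ratio (total parts = 4):
  dark-blue: 1065 × 1/4 = 266.25
  light-blue: 1065 × 2/4 = 532.5
  white: 1065 × 1/4 = 266.25
χ² = Σ (O − E)² / E
  dark-blue: (260 − 266.25)² / 266.25 = 0.1467
  light-blue: (534 − 532.5)² / 532.5 = 0.0042
  white: (271 − 266.25)² / 266.25 = 0.0847
χ² = 0.1467 + 0.0042 + 0.0847 = 0.2356 ≈ 0.236

0.236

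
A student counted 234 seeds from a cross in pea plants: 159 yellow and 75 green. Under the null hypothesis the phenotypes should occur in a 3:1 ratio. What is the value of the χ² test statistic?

Under the 3:1 hypothesis (Σ ratio = 4, N = 234):
  yellow: 234 × 3/4 = 175.5
  green: 234 × 1/4 = 58.5
χ² = Σ (O − E)² / E
  yellow: (159 − 175.5)² / 175.5 = 1.5513
  green: (75 − 58.5)² / 58.5 = 4.6538
χ² = 1.5513 + 4.6538 = 6.2051 ≈ 6.205

6.205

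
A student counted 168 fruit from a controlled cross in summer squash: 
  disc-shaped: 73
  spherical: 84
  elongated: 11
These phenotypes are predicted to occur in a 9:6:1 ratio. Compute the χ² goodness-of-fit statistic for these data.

The 9:6:1 ratio has 16 parts, so with N = 168 the expected counts are:
  disc-shaped: 168 × 9/16 = 94.5
  spherical: 168 × 6/16 = 63
  elongated: 168 × 1/16 = 10.5
χ² = Σ (O − E)² / E
  disc-shaped: (73 − 94.5)² / 94.5 = 4.8915
  spherical: (84 − 63)² / 63 = 7.0000
  elongated: (11 − 10.5)² / 10.5 = 0.0238
χ² = 4.8915 + 7.0000 + 0.0238 = 11.9153 ≈ 11.915

11.915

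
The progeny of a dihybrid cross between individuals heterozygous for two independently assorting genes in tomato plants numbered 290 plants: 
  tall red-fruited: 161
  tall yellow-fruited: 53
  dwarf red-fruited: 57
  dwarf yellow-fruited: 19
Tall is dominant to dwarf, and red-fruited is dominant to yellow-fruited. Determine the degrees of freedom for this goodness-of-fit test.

3

A dihybrid F₂ with independent assortment and complete dominance at both loci gives a 9:3:3:1 phenotypic ratio.
A goodness-of-fit test with 4 phenotype classes has df = 4 − 1 = 3.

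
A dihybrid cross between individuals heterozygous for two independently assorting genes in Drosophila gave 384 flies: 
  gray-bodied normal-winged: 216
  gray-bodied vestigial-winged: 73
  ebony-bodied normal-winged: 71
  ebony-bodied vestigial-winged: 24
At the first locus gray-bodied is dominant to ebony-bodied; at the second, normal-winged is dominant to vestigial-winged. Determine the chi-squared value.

0.028

A dihybrid F₂ with independent assortment and complete dominance at both loci gives a 9:3:3:1 phenotypic ratio.
The 9:3:3:1 ratio has 16 parts, so with N = 384 the expected counts are:
  gray-bodied normal-winged: 384 × 9/16 = 216
  gray-bodied vestigial-winged: 384 × 3/16 = 72
  ebony-bodied normal-winged: 384 × 3/16 = 72
  ebony-bodied vestigial-winged: 384 × 1/16 = 24
χ² = Σ (O − E)² / E
  gray-bodied normal-winged: (216 − 216)² / 216 = 0.0000
  gray-bodied vestigial-winged: (73 − 72)² / 72 = 0.0139
  ebony-bodied normal-winged: (71 − 72)² / 72 = 0.0139
  ebony-bodied vestigial-winged: (24 − 24)² / 24 = 0.0000
χ² = 0.0000 + 0.0139 + 0.0139 + 0.0000 = 0.0278 ≈ 0.028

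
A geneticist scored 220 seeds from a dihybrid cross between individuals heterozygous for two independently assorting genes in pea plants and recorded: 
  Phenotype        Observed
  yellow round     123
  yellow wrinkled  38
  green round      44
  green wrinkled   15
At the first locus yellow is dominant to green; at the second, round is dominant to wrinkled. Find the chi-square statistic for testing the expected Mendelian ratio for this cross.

A dihybrid F₂ with independent assortment and complete dominance at both loci gives a 9:3:3:1 phenotypic ratio.
Expected counts for N = 220 under a 9:3:3:1 ratio (total parts = 16):
  yellow round: 220 × 9/16 = 123.75
  yellow wrinkled: 220 × 3/16 = 41.25
  green round: 220 × 3/16 = 41.25
  green wrinkled: 220 × 1/16 = 13.75
χ² = Σ (O − E)² / E
  yellow round: (123 − 123.75)² / 123.75 = 0.0045
  yellow wrinkled: (38 − 41.25)² / 41.25 = 0.2561
  green round: (44 − 41.25)² / 41.25 = 0.1833
  green wrinkled: (15 − 13.75)² / 13.75 = 0.1136
χ² = 0.0045 + 0.2561 + 0.1833 + 0.1136 = 0.5575 ≈ 0.558

0.558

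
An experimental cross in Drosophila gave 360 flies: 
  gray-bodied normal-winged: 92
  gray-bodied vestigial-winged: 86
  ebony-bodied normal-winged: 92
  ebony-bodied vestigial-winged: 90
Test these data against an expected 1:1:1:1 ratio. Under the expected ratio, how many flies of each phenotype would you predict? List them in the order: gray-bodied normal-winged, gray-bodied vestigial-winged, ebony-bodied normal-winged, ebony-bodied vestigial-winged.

90, 90, 90, 90

Under the 1:1:1:1 hypothesis (Σ ratio = 4, N = 360):
  gray-bodied normal-winged: 360 × 1/4 = 90
  gray-bodied vestigial-winged: 360 × 1/4 = 90
  ebony-bodied normal-winged: 360 × 1/4 = 90
  ebony-bodied vestigial-winged: 360 × 1/4 = 90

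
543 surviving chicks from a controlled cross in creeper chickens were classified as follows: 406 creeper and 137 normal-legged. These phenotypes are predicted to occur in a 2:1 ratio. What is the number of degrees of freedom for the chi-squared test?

A goodness-of-fit test with 2 phenotype classes has df = 2 − 1 = 1.

1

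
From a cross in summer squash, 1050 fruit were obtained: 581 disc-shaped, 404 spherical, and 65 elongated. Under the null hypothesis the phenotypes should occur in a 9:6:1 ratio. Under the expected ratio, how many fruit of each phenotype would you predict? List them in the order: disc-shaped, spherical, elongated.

590.625, 393.75, 65.625

Total ratio parts = 16. Expected numbers out of 1050:
  disc-shaped: 1050 × 9/16 = 590.625
  spherical: 1050 × 6/16 = 393.75
  elongated: 1050 × 1/16 = 65.625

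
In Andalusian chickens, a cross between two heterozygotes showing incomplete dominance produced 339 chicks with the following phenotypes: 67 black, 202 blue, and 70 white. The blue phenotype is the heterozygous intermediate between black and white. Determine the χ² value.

With incomplete dominance, a heterozygote × heterozygote cross gives a 1:2:1 phenotypic ratio.
Under the 1:2:1 hypothesis (Σ ratio = 4, N = 339):
  black: 339 × 1/4 = 84.75
  blue: 339 × 2/4 = 169.5
  white: 339 × 1/4 = 84.75
χ² = Σ (O − E)² / E
  black: (67 − 84.75)² / 84.75 = 3.7176
  blue: (202 − 169.5)² / 169.5 = 6.2316
  white: (70 − 84.75)² / 84.75 = 2.5671
χ² = 3.7176 + 6.2316 + 2.5671 = 12.5163 ≈ 12.516

12.516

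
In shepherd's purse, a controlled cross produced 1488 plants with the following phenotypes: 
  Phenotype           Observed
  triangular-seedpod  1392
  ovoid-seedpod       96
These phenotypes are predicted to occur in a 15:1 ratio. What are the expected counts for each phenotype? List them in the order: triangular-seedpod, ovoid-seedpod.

Total ratio parts = 16. Expected numbers out of 1488:
  triangular-seedpod: 1488 × 15/16 = 1395
  ovoid-seedpod: 1488 × 1/16 = 93

1395, 93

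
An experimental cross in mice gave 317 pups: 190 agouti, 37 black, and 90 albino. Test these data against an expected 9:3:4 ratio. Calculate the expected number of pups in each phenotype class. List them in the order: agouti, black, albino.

Under the 9:3:4 hypothesis (Σ ratio = 16, N = 317):
  agouti: 317 × 9/16 = 178.3125
  black: 317 × 3/16 = 59.4375
  albino: 317 × 4/16 = 79.25

178.3125, 59.4375, 79.25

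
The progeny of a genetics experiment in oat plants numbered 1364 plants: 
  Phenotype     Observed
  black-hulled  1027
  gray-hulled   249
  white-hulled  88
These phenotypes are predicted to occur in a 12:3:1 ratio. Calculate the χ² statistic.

Under the 12:3:1 hypothesis (Σ ratio = 16, N = 1364):
  black-hulled: 1364 × 12/16 = 1023
  gray-hulled: 1364 × 3/16 = 255.75
  white-hulled: 1364 × 1/16 = 85.25
χ² = Σ (O − E)² / E
  black-hulled: (1027 − 1023)² / 1023 = 0.0156
  gray-hulled: (249 − 255.75)² / 255.75 = 0.1782
  white-hulled: (88 − 85.25)² / 85.25 = 0.0887
χ² = 0.0156 + 0.1782 + 0.0887 = 0.2825 ≈ 0.283

0.283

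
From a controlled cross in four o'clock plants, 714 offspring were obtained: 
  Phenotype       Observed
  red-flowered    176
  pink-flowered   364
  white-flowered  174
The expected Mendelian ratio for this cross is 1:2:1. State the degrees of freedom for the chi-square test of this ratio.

A goodness-of-fit test with 3 phenotype classes has df = 3 − 1 = 2.

2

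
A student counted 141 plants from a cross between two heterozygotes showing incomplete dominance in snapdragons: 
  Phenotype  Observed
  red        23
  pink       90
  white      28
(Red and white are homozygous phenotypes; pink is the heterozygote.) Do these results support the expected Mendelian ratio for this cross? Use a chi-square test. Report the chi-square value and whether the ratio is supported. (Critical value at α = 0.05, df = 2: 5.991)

With incomplete dominance, a heterozygote × heterozygote cross gives a 1:2:1 phenotypic ratio.
The 1:2:1 ratio has 4 parts, so with N = 141 the expected counts are:
  red: 141 × 1/4 = 35.25
  pink: 141 × 2/4 = 70.5
  white: 141 × 1/4 = 35.25
χ² = Σ (O − E)² / E
  red: (23 − 35.25)² / 35.25 = 4.2571
  pink: (90 − 70.5)² / 70.5 = 5.3936
  white: (28 − 35.25)² / 35.25 = 1.4911
χ² = 4.2571 + 5.3936 + 1.4911 = 11.1418 ≈ 11.142
Degrees of freedom = 3 − 1 = 2; critical value at α = 0.05 is 5.991.
Since 11.142 > 5.991, we reject the null hypothesis — the data do not fit the 1:2:1 ratio.

11.142; not consistent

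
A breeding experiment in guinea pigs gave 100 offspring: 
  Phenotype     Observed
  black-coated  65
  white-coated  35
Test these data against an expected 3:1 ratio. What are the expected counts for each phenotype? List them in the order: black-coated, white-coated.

Expected counts for N = 100 under a 3:1 ratio (total parts = 4):
  black-coated: 100 × 3/4 = 75
  white-coated: 100 × 1/4 = 25

75, 25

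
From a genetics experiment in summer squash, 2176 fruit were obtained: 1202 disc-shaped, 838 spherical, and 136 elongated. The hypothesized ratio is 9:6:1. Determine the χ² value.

0.989

Under the 9:6:1 hypothesis (Σ ratio = 16, N = 2176):
  disc-shaped: 2176 × 9/16 = 1224
  spherical: 2176 × 6/16 = 816
  elongated: 2176 × 1/16 = 136
χ² = Σ (O − E)² / E
  disc-shaped: (1202 − 1224)² / 1224 = 0.3954
  spherical: (838 − 816)² / 816 = 0.5931
  elongated: (136 − 136)² / 136 = 0.0000
χ² = 0.3954 + 0.5931 + 0.0000 = 0.9885 ≈ 0.989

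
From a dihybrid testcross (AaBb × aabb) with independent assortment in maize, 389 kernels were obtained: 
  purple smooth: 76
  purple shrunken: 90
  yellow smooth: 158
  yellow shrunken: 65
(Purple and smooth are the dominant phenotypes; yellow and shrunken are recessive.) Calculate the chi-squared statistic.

53.828

A dihybrid testcross with independent assortment gives a 1:1:1:1 ratio.
Expected counts for N = 389 under a 1:1:1:1 ratio (total parts = 4):
  purple smooth: 389 × 1/4 = 97.25
  purple shrunken: 389 × 1/4 = 97.25
  yellow smooth: 389 × 1/4 = 97.25
  yellow shrunken: 389 × 1/4 = 97.25
χ² = Σ (O − E)² / E
  purple smooth: (76 − 97.25)² / 97.25 = 4.6433
  purple shrunken: (90 − 97.25)² / 97.25 = 0.5405
  yellow smooth: (158 − 97.25)² / 97.25 = 37.9492
  yellow shrunken: (65 − 97.25)² / 97.25 = 10.6947
χ² = 4.6433 + 0.5405 + 37.9492 + 10.6947 = 53.8277 ≈ 53.828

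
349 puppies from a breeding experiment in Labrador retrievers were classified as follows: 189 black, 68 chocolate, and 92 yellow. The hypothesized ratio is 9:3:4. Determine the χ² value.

Under the 9:3:4 hypothesis (Σ ratio = 16, N = 349):
  black: 349 × 9/16 = 196.3125
  chocolate: 349 × 3/16 = 65.4375
  yellow: 349 × 4/16 = 87.25
χ² = Σ (O − E)² / E
  black: (189 − 196.3125)² / 196.3125 = 0.2724
  chocolate: (68 − 65.4375)² / 65.4375 = 0.1003
  yellow: (92 − 87.25)² / 87.25 = 0.2586
χ² = 0.2724 + 0.1003 + 0.2586 = 0.6313 ≈ 0.631

0.631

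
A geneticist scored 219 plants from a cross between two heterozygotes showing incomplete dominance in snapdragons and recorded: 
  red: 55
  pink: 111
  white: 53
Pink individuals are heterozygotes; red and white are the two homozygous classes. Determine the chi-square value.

0.078

With incomplete dominance, a heterozygote × heterozygote cross gives a 1:2:1 phenotypic ratio.
Expected counts for N = 219 under a 1:2:1 ratio (total parts = 4):
  red: 219 × 1/4 = 54.75
  pink: 219 × 2/4 = 109.5
  white: 219 × 1/4 = 54.75
χ² = Σ (O − E)² / E
  red: (55 − 54.75)² / 54.75 = 0.0011
  pink: (111 − 109.5)² / 109.5 = 0.0205
  white: (53 − 54.75)² / 54.75 = 0.0559
χ² = 0.0011 + 0.0205 + 0.0559 = 0.0775 ≈ 0.078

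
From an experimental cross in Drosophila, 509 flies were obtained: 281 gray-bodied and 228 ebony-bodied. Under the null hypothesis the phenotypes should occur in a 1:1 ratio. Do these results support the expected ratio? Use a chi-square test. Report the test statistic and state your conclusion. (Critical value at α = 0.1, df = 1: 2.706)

5.519; not consistent

The 1:1 ratio has 2 parts, so with N = 509 the expected counts are:
  gray-bodied: 509 × 1/2 = 254.5
  ebony-bodied: 509 × 1/2 = 254.5
χ² = Σ (O − E)² / E
  gray-bodied: (281 − 254.5)² / 254.5 = 2.7593
  ebony-bodied: (228 − 254.5)² / 254.5 = 2.7593
χ² = 2.7593 + 2.7593 = 5.5186 ≈ 5.519
Degrees of freedom = 2 − 1 = 1; critical value at α = 0.1 is 2.706.
Since 5.519 > 2.706, we reject the null hypothesis — the data do not fit the 1:1 ratio.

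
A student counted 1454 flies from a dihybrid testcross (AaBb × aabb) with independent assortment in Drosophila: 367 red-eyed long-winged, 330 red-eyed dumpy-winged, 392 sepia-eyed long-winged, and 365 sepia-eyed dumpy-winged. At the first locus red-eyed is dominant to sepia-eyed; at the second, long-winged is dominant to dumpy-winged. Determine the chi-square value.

5.362

A dihybrid testcross with independent assortment gives a 1:1:1:1 ratio.
Under the 1:1:1:1 hypothesis (Σ ratio = 4, N = 1454):
  red-eyed long-winged: 1454 × 1/4 = 363.5
  red-eyed dumpy-winged: 1454 × 1/4 = 363.5
  sepia-eyed long-winged: 1454 × 1/4 = 363.5
  sepia-eyed dumpy-winged: 1454 × 1/4 = 363.5
χ² = Σ (O − E)² / E
  red-eyed long-winged: (367 − 363.5)² / 363.5 = 0.0337
  red-eyed dumpy-winged: (330 − 363.5)² / 363.5 = 3.0873
  sepia-eyed long-winged: (392 − 363.5)² / 363.5 = 2.2345
  sepia-eyed dumpy-winged: (365 − 363.5)² / 363.5 = 0.0062
χ² = 0.0337 + 3.0873 + 2.2345 + 0.0062 = 5.3617 ≈ 5.362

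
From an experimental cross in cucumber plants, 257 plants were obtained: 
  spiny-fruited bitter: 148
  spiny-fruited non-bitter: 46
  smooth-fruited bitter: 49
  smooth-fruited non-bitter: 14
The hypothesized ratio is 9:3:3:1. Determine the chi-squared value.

0.460

Total ratio parts = 16. Expected numbers out of 257:
  spiny-fruited bitter: 257 × 9/16 = 144.5625
  spiny-fruited non-bitter: 257 × 3/16 = 48.1875
  smooth-fruited bitter: 257 × 3/16 = 48.1875
  smooth-fruited non-bitter: 257 × 1/16 = 16.0625
χ² = Σ (O − E)² / E
  spiny-fruited bitter: (148 − 144.5625)² / 144.5625 = 0.0817
  spiny-fruited non-bitter: (46 − 48.1875)² / 48.1875 = 0.0993
  smooth-fruited bitter: (49 − 48.1875)² / 48.1875 = 0.0137
  smooth-fruited non-bitter: (14 − 16.0625)² / 16.0625 = 0.2648
χ² = 0.0817 + 0.0993 + 0.0137 + 0.2648 = 0.4595 ≈ 0.460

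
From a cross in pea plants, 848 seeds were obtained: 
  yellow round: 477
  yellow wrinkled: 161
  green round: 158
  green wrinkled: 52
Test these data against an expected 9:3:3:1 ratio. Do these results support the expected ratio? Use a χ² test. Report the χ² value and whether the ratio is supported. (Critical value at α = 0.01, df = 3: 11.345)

Total ratio parts = 16. Expected numbers out of 848:
  yellow round: 848 × 9/16 = 477
  yellow wrinkled: 848 × 3/16 = 159
  green round: 848 × 3/16 = 159
  green wrinkled: 848 × 1/16 = 53
χ² = Σ (O − E)² / E
  yellow round: (477 − 477)² / 477 = 0.0000
  yellow wrinkled: (161 − 159)² / 159 = 0.0252
  green round: (158 − 159)² / 159 = 0.0063
  green wrinkled: (52 − 53)² / 53 = 0.0189
χ² = 0.0000 + 0.0252 + 0.0063 + 0.0189 = 0.0504 ≈ 0.050
Degrees of freedom = 4 − 1 = 3; critical value at α = 0.01 is 11.345.
Since 0.050 < 11.345, we fail to reject the null hypothesis — the data are consistent with the 9:3:3:1 ratio.

0.050; consistent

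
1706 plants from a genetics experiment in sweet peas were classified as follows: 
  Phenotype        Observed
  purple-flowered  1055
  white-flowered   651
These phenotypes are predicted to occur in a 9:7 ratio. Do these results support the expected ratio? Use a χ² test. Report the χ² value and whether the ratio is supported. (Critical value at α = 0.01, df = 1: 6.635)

The 9:7 ratio has 16 parts, so with N = 1706 the expected counts are:
  purple-flowered: 1706 × 9/16 = 959.625
  white-flowered: 1706 × 7/16 = 746.375
χ² = Σ (O − E)² / E
  purple-flowered: (1055 − 959.625)² / 959.625 = 9.4791
  white-flowered: (651 − 746.375)² / 746.375 = 12.1874
χ² = 9.4791 + 12.1874 = 21.6665 ≈ 21.667
Degrees of freedom = 2 − 1 = 1; critical value at α = 0.01 is 6.635.
Since 21.667 > 6.635, we reject the null hypothesis — the data do not fit the 9:7 ratio.

21.667; not consistent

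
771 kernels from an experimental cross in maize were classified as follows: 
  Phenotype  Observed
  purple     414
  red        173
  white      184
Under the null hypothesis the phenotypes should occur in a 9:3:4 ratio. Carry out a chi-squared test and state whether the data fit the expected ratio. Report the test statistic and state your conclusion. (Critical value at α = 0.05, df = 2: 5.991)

Total ratio parts = 16. Expected numbers out of 771:
  purple: 771 × 9/16 = 433.6875
  red: 771 × 3/16 = 144.5625
  white: 771 × 4/16 = 192.75
χ² = Σ (O − E)² / E
  purple: (414 − 433.6875)² / 433.6875 = 0.8937
  red: (173 − 144.5625)² / 144.5625 = 5.5941
  white: (184 − 192.75)² / 192.75 = 0.3972
χ² = 0.8937 + 5.5941 + 0.3972 = 6.885
Degrees of freedom = 3 − 1 = 2; critical value at α = 0.05 is 5.991.
Since 6.885 > 5.991, we reject the null hypothesis — the data do not fit the 9:3:4 ratio.

6.885; not consistent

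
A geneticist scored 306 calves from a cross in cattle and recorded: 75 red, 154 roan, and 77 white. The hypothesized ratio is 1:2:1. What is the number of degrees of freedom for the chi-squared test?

2

A goodness-of-fit test with 3 phenotype classes has df = 3 − 1 = 2.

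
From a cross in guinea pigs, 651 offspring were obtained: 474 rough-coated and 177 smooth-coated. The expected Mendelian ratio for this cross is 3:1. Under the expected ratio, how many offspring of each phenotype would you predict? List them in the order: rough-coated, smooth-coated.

Total ratio parts = 4. Expected numbers out of 651:
  rough-coated: 651 × 3/4 = 488.25
  smooth-coated: 651 × 1/4 = 162.75

488.25, 162.75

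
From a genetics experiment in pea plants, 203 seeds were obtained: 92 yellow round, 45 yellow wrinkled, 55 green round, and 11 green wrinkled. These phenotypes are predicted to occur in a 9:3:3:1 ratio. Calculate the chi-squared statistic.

13.337

Total ratio parts = 16. Expected numbers out of 203:
  yellow round: 203 × 9/16 = 114.1875
  yellow wrinkled: 203 × 3/16 = 38.0625
  green round: 203 × 3/16 = 38.0625
  green wrinkled: 203 × 1/16 = 12.6875
χ² = Σ (O − E)² / E
  yellow round: (92 − 114.1875)² / 114.1875 = 4.3112
  yellow wrinkled: (45 − 38.0625)² / 38.0625 = 1.2645
  green round: (55 − 38.0625)² / 38.0625 = 7.5370
  green wrinkled: (11 − 12.6875)² / 12.6875 = 0.2244
χ² = 4.3112 + 1.2645 + 7.5370 + 0.2244 = 13.3371 ≈ 13.337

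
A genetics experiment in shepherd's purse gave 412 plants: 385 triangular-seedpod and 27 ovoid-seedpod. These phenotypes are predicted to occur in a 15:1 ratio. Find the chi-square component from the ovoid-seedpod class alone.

0.061

Expected counts for N = 412 under a 15:1 ratio (total parts = 16):
  triangular-seedpod: 412 × 15/16 = 386.25
  ovoid-seedpod: 412 × 1/16 = 25.75
Contribution of ovoid-seedpod: (27 − 25.75)² / 25.75 = 0.0607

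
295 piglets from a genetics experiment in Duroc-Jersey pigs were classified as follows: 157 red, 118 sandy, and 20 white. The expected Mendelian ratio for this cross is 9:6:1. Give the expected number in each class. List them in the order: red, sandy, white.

165.9375, 110.625, 18.4375

Expected counts for N = 295 under a 9:6:1 ratio (total parts = 16):
  red: 295 × 9/16 = 165.9375
  sandy: 295 × 6/16 = 110.625
  white: 295 × 1/16 = 18.4375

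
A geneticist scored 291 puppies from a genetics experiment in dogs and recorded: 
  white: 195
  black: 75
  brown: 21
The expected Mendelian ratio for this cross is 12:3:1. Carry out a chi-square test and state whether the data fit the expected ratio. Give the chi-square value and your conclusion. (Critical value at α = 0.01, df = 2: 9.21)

10.567; not consistent

Total ratio parts = 16. Expected numbers out of 291:
  white: 291 × 12/16 = 218.25
  black: 291 × 3/16 = 54.5625
  brown: 291 × 1/16 = 18.1875
χ² = Σ (O − E)² / E
  white: (195 − 218.25)² / 218.25 = 2.4768
  black: (75 − 54.5625)² / 54.5625 = 7.6553
  brown: (21 − 18.1875)² / 18.1875 = 0.4349
χ² = 2.4768 + 7.6553 + 0.4349 = 10.567
Degrees of freedom = 3 − 1 = 2; critical value at α = 0.01 is 9.21.
Since 10.567 > 9.21, we reject the null hypothesis — the data do not fit the 12:3:1 ratio.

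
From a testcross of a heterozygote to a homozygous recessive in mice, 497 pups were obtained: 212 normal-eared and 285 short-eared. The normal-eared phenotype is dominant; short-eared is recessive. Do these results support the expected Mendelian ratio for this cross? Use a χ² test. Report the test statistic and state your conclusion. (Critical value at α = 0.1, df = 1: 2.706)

10.722; not consistent

A testcross of a heterozygote (Aa × aa) gives a 1:1 phenotypic ratio.
Expected counts for N = 497 under a 1:1 ratio (total parts = 2):
  normal-eared: 497 × 1/2 = 248.5
  short-eared: 497 × 1/2 = 248.5
χ² = Σ (O − E)² / E
  normal-eared: (212 − 248.5)² / 248.5 = 5.3612
  short-eared: (285 − 248.5)² / 248.5 = 5.3612
χ² = 5.3612 + 5.3612 = 10.7224 ≈ 10.722
Degrees of freedom = 2 − 1 = 1; critical value at α = 0.1 is 2.706.
Since 10.722 > 2.706, we reject the null hypothesis — the data do not fit the 1:1 ratio.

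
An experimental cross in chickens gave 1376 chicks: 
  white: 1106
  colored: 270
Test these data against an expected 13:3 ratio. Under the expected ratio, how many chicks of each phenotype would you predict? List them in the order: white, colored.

1118, 258

Total ratio parts = 16. Expected numbers out of 1376:
  white: 1376 × 13/16 = 1118
  colored: 1376 × 3/16 = 258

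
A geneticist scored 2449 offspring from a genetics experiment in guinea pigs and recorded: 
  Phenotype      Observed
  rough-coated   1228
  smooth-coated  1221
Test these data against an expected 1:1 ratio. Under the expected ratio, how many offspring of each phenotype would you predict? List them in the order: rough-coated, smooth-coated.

Under the 1:1 hypothesis (Σ ratio = 2, N = 2449):
  rough-coated: 2449 × 1/2 = 1224.5
  smooth-coated: 2449 × 1/2 = 1224.5

1224.5, 1224.5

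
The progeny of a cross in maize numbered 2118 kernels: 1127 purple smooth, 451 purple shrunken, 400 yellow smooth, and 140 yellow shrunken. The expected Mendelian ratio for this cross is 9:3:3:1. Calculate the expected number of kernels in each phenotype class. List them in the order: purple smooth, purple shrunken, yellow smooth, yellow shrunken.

Expected counts for N = 2118 under a 9:3:3:1 ratio (total parts = 16):
  purple smooth: 2118 × 9/16 = 1191.375
  purple shrunken: 2118 × 3/16 = 397.125
  yellow smooth: 2118 × 3/16 = 397.125
  yellow shrunken: 2118 × 1/16 = 132.375

1191.375, 397.125, 397.125, 132.375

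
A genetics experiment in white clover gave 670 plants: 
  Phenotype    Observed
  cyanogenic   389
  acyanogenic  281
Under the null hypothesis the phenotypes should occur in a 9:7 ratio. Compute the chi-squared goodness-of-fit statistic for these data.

0.892

The 9:7 ratio has 16 parts, so with N = 670 the expected counts are:
  cyanogenic: 670 × 9/16 = 376.875
  acyanogenic: 670 × 7/16 = 293.125
χ² = Σ (O − E)² / E
  cyanogenic: (389 − 376.875)² / 376.875 = 0.3901
  acyanogenic: (281 − 293.125)² / 293.125 = 0.5015
χ² = 0.3901 + 0.5015 = 0.8916 ≈ 0.892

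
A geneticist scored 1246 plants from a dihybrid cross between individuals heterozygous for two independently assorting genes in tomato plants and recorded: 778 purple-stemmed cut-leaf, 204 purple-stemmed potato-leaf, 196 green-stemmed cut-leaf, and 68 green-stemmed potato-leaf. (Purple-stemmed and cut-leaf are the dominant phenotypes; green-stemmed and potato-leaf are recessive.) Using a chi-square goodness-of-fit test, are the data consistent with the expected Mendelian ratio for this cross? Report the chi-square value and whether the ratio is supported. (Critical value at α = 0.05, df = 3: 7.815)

A dihybrid F₂ with independent assortment and complete dominance at both loci gives a 9:3:3:1 phenotypic ratio.
Under the 9:3:3:1 hypothesis (Σ ratio = 16, N = 1246):
  purple-stemmed cut-leaf: 1246 × 9/16 = 700.875
  purple-stemmed potato-leaf: 1246 × 3/16 = 233.625
  green-stemmed cut-leaf: 1246 × 3/16 = 233.625
  green-stemmed potato-leaf: 1246 × 1/16 = 77.875
χ² = Σ (O − E)² / E
  purple-stemmed cut-leaf: (778 − 700.875)² / 700.875 = 8.4869
  purple-stemmed potato-leaf: (204 − 233.625)² / 233.625 = 3.7566
  green-stemmed cut-leaf: (196 − 233.625)² / 233.625 = 6.0595
  green-stemmed potato-leaf: (68 − 77.875)² / 77.875 = 1.2522
χ² = 8.4869 + 3.7566 + 6.0595 + 1.2522 = 19.5552 ≈ 19.555
Degrees of freedom = 4 − 1 = 3; critical value at α = 0.05 is 7.815.
Since 19.555 > 7.815, we reject the null hypothesis — the data do not fit the 9:3:3:1 ratio.

19.555; not consistent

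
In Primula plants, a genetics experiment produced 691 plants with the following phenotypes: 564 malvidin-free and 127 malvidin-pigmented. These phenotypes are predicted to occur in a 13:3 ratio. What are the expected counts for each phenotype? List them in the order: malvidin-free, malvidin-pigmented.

Expected counts for N = 691 under a 13:3 ratio (total parts = 16):
  malvidin-free: 691 × 13/16 = 561.4375
  malvidin-pigmented: 691 × 3/16 = 129.5625

561.4375, 129.5625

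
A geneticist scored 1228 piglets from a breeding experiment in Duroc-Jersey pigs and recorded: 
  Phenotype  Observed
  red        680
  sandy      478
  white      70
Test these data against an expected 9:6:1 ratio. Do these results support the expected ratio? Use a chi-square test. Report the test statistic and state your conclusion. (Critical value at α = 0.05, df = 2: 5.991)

Total ratio parts = 16. Expected numbers out of 1228:
  red: 1228 × 9/16 = 690.75
  sandy: 1228 × 6/16 = 460.5
  white: 1228 × 1/16 = 76.75
χ² = Σ (O − E)² / E
  red: (680 − 690.75)² / 690.75 = 0.1673
  sandy: (478 − 460.5)² / 460.5 = 0.6650
  white: (70 − 76.75)² / 76.75 = 0.5936
χ² = 0.1673 + 0.6650 + 0.5936 = 1.4259 ≈ 1.426
Degrees of freedom = 3 − 1 = 2; critical value at α = 0.05 is 5.991.
Since 1.426 < 5.991, we fail to reject the null hypothesis — the data are consistent with the 9:6:1 ratio.

1.426; consistent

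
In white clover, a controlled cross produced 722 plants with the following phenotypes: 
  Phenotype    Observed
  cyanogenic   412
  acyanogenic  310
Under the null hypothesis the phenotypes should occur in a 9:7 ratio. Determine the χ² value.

Expected counts for N = 722 under a 9:7 ratio (total parts = 16):
  cyanogenic: 722 × 9/16 = 406.125
  acyanogenic: 722 × 7/16 = 315.875
χ² = Σ (O − E)² / E
  cyanogenic: (412 − 406.125)² / 406.125 = 0.0850
  acyanogenic: (310 − 315.875)² / 315.875 = 0.1093
χ² = 0.0850 + 0.1093 = 0.1943 ≈ 0.194

0.194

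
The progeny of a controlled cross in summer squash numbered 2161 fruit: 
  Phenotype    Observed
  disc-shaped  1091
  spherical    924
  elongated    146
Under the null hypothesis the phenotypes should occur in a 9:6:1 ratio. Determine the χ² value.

Under the 9:6:1 hypothesis (Σ ratio = 16, N = 2161):
  disc-shaped: 2161 × 9/16 = 1215.5625
  spherical: 2161 × 6/16 = 810.375
  elongated: 2161 × 1/16 = 135.0625
χ² = Σ (O − E)² / E
  disc-shaped: (1091 − 1215.5625)² / 1215.5625 = 12.7643
  spherical: (924 − 810.375)² / 810.375 = 15.9317
  elongated: (146 − 135.0625)² / 135.0625 = 0.8857
χ² = 12.7643 + 15.9317 + 0.8857 = 29.5817 ≈ 29.582

29.582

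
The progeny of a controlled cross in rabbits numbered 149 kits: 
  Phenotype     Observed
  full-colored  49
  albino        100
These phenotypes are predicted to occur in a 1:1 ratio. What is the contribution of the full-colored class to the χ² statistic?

Under the 1:1 hypothesis (Σ ratio = 2, N = 149):
  full-colored: 149 × 1/2 = 74.5
  albino: 149 × 1/2 = 74.5
Contribution of full-colored: (49 − 74.5)² / 74.5 = 8.7282

8.728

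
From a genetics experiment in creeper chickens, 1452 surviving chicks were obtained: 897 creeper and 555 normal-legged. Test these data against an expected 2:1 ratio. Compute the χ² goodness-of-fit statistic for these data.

15.623

Expected counts for N = 1452 under a 2:1 ratio (total parts = 3):
  creeper: 1452 × 2/3 = 968
  normal-legged: 1452 × 1/3 = 484
χ² = Σ (O − E)² / E
  creeper: (897 − 968)² / 968 = 5.2076
  normal-legged: (555 − 484)² / 484 = 10.4153
χ² = 5.2076 + 10.4153 = 15.6229 ≈ 15.623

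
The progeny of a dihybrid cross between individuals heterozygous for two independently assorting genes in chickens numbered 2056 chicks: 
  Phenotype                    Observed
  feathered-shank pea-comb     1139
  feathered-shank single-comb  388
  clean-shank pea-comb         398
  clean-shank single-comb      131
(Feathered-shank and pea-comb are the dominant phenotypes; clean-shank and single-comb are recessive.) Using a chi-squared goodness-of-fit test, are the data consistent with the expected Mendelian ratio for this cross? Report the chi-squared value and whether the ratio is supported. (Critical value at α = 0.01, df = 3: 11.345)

0.735; consistent

A dihybrid F₂ with independent assortment and complete dominance at both loci gives a 9:3:3:1 phenotypic ratio.
The 9:3:3:1 ratio has 16 parts, so with N = 2056 the expected counts are:
  feathered-shank pea-comb: 2056 × 9/16 = 1156.5
  feathered-shank single-comb: 2056 × 3/16 = 385.5
  clean-shank pea-comb: 2056 × 3/16 = 385.5
  clean-shank single-comb: 2056 × 1/16 = 128.5
χ² = Σ (O − E)² / E
  feathered-shank pea-comb: (1139 − 1156.5)² / 1156.5 = 0.2648
  feathered-shank single-comb: (388 − 385.5)² / 385.5 = 0.0162
  clean-shank pea-comb: (398 − 385.5)² / 385.5 = 0.4053
  clean-shank single-comb: (131 − 128.5)² / 128.5 = 0.0486
χ² = 0.2648 + 0.0162 + 0.4053 + 0.0486 = 0.7349 ≈ 0.735
Degrees of freedom = 4 − 1 = 3; critical value at α = 0.01 is 11.345.
Since 0.735 < 11.345, we fail to reject the null hypothesis — the data are consistent with the 9:3:3:1 ratio.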